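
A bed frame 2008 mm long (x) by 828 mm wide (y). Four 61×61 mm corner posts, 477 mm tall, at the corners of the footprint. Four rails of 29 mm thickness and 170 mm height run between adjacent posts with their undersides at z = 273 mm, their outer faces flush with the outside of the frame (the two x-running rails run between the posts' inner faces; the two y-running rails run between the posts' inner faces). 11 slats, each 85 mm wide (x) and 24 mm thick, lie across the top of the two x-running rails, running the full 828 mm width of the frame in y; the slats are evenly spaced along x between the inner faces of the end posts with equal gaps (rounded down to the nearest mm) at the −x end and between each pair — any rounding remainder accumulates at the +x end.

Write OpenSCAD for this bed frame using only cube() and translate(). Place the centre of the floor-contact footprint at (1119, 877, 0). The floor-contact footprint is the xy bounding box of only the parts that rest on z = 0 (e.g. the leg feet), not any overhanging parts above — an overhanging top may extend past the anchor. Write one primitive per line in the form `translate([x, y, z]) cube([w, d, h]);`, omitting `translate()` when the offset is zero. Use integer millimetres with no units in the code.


translate([115, 463, 0]) cube([61, 61, 477]);
translate([115, 1230, 0]) cube([61, 61, 477]);
translate([2062, 463, 0]) cube([61, 61, 477]);
translate([2062, 1230, 0]) cube([61, 61, 477]);
translate([176, 463, 273]) cube([1886, 29, 170]);
translate([176, 1262, 273]) cube([1886, 29, 170]);
translate([115, 524, 273]) cube([29, 706, 170]);
translate([2094, 524, 273]) cube([29, 706, 170]);
translate([255, 463, 443]) cube([85, 828, 24]);
translate([419, 463, 443]) cube([85, 828, 24]);
translate([583, 463, 443]) cube([85, 828, 24]);
translate([747, 463, 443]) cube([85, 828, 24]);
translate([911, 463, 443]) cube([85, 828, 24]);
translate([1075, 463, 443]) cube([85, 828, 24]);
translate([1239, 463, 443]) cube([85, 828, 24]);
translate([1403, 463, 443]) cube([85, 828, 24]);
translate([1567, 463, 443]) cube([85, 828, 24]);
translate([1731, 463, 443]) cube([85, 828, 24]);
translate([1895, 463, 443]) cube([85, 828, 24]);


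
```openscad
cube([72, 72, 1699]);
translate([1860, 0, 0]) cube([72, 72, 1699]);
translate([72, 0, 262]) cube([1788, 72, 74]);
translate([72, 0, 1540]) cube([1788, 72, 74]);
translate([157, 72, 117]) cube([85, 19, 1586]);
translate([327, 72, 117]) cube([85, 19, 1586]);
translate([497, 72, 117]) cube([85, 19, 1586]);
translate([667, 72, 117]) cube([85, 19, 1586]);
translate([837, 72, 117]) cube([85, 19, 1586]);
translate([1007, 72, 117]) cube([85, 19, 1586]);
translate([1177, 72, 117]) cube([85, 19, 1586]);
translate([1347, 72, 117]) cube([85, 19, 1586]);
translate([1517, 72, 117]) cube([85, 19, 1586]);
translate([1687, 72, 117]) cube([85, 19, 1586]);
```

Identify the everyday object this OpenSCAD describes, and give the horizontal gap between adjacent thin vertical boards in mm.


A fence section. The picket gap is 85 mm.

Two posts, two rails, 10 pickets — a fence section. Span 1788 mm holds 10 pickets of 85 mm with 11 equal gaps: ⌊(1788 − 10·85) / 11⌋ = 85 mm.


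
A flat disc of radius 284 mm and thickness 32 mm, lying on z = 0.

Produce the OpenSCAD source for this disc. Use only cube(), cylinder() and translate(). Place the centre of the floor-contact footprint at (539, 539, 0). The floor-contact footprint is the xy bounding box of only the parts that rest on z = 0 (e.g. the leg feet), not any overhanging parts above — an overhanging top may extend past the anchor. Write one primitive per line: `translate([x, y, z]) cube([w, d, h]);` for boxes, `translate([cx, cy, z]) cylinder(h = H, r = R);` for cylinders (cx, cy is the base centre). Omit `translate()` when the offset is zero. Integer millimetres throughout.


translate([539, 539, 0]) cylinder(h = 32, r = 284);


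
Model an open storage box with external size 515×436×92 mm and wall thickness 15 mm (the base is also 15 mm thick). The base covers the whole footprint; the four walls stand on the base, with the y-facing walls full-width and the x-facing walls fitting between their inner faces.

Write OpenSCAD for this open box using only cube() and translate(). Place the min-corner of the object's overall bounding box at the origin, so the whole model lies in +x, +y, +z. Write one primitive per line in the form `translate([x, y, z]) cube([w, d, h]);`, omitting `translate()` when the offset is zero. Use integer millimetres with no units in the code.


cube([515, 436, 15]);
translate([0, 0, 15]) cube([515, 15, 77]);
translate([0, 421, 15]) cube([515, 15, 77]);
translate([0, 15, 15]) cube([15, 406, 77]);
translate([500, 15, 15]) cube([15, 406, 77]);


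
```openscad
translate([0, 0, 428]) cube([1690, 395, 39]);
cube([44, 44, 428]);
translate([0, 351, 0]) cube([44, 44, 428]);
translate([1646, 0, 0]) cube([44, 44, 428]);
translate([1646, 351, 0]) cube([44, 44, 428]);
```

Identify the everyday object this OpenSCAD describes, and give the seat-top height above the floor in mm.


A bench. The seat-top height is 467 mm.

A long slab on four corner posts — a bench. The slab sits at z = 428 with thickness 39, so the top is 428 + 39 = 467 mm.


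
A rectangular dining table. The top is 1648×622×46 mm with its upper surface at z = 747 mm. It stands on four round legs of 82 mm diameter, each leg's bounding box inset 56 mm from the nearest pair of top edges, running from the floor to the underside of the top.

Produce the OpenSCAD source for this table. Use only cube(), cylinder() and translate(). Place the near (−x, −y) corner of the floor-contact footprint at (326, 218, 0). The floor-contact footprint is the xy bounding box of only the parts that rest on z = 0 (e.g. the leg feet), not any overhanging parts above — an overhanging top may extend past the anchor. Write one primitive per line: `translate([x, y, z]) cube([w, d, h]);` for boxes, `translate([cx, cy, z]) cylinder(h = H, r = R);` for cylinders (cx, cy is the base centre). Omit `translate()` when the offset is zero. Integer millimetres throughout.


// leg_h = 747 - 46 = 701
translate([270, 162, 701]) cube([1648, 622, 46]);
translate([367, 259, 0]) cylinder(h = 701, r = 41);
translate([1821, 259, 0]) cylinder(h = 701, r = 41);
translate([367, 687, 0]) cylinder(h = 701, r = 41);
translate([1821, 687, 0]) cylinder(h = 701, r = 41);


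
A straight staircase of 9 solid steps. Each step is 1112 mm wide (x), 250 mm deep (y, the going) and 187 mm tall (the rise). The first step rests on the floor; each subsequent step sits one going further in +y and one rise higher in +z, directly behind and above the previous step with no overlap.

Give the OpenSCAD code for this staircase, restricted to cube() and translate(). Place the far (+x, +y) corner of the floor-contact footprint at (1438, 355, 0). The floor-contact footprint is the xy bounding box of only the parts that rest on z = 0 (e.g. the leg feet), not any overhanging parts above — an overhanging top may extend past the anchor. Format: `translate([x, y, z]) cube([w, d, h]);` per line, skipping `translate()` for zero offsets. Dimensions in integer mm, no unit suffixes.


translate([326, 105, 0]) cube([1112, 250, 187]);
translate([326, 355, 187]) cube([1112, 250, 187]);
translate([326, 605, 374]) cube([1112, 250, 187]);
translate([326, 855, 561]) cube([1112, 250, 187]);
translate([326, 1105, 748]) cube([1112, 250, 187]);
translate([326, 1355, 935]) cube([1112, 250, 187]);
translate([326, 1605, 1122]) cube([1112, 250, 187]);
translate([326, 1855, 1309]) cube([1112, 250, 187]);
translate([326, 2105, 1496]) cube([1112, 250, 187]);


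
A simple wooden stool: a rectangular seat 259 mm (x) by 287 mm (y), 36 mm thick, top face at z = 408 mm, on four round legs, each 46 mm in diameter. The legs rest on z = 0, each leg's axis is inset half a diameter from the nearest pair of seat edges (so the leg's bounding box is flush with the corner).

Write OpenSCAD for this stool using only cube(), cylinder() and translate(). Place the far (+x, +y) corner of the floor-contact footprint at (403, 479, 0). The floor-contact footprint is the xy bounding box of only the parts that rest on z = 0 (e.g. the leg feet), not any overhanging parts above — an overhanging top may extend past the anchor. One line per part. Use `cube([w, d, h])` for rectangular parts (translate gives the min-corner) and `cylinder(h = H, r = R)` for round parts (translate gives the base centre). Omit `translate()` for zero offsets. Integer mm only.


translate([144, 192, 372]) cube([259, 287, 36]);
translate([167, 215, 0]) cylinder(h = 372, r = 23);
translate([380, 215, 0]) cylinder(h = 372, r = 23);
translate([167, 456, 0]) cylinder(h = 372, r = 23);
translate([380, 456, 0]) cylinder(h = 372, r = 23);


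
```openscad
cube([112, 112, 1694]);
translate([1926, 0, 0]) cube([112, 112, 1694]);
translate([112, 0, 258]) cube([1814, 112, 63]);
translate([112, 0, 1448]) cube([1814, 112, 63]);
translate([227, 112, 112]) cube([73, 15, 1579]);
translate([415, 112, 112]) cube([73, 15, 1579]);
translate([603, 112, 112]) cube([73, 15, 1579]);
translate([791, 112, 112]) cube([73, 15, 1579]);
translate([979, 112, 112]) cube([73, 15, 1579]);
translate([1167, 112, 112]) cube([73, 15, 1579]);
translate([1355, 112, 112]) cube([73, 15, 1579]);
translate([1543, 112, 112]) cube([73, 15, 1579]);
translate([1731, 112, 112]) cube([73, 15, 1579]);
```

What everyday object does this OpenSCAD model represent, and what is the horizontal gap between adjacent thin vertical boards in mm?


A fence section. The picket gap is 115 mm.

Two posts, two rails, 9 pickets — a fence section. Span 1814 mm holds 9 pickets of 73 mm with 10 equal gaps: ⌊(1814 − 9·73) / 10⌋ = 115 mm.


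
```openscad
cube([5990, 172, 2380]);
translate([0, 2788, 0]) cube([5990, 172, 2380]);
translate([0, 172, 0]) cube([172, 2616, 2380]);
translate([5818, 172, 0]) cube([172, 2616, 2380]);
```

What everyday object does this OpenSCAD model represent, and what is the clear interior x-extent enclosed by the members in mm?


A house (or room) frame. The interior width is 5646 mm.

Four 2380 mm walls enclosing a rectangle with no floor or roof — a room or house frame. Outside width is 5990 mm and wall thickness is 172 mm, so the interior width is 5990 − 2 × 172 = 5646 mm.


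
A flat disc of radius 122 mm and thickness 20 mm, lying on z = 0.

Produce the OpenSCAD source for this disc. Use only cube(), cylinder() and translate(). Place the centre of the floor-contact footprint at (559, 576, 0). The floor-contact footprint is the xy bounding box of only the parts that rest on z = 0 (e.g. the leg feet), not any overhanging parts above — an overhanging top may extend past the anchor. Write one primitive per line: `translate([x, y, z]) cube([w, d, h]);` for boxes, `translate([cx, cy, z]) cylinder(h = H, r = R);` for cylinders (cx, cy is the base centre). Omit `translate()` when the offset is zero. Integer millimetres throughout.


translate([559, 576, 0]) cylinder(h = 20, r = 122);


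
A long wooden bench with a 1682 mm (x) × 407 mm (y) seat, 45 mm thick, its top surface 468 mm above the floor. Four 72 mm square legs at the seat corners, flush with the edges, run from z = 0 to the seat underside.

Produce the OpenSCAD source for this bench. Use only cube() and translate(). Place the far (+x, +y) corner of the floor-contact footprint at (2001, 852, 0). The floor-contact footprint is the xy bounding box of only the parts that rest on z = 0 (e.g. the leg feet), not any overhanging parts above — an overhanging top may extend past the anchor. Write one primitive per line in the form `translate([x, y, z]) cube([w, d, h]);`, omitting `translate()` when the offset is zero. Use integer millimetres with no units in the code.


translate([319, 445, 423]) cube([1682, 407, 45]);
translate([319, 445, 0]) cube([72, 72, 423]);
translate([319, 780, 0]) cube([72, 72, 423]);
translate([1929, 445, 0]) cube([72, 72, 423]);
translate([1929, 780, 0]) cube([72, 72, 423]);


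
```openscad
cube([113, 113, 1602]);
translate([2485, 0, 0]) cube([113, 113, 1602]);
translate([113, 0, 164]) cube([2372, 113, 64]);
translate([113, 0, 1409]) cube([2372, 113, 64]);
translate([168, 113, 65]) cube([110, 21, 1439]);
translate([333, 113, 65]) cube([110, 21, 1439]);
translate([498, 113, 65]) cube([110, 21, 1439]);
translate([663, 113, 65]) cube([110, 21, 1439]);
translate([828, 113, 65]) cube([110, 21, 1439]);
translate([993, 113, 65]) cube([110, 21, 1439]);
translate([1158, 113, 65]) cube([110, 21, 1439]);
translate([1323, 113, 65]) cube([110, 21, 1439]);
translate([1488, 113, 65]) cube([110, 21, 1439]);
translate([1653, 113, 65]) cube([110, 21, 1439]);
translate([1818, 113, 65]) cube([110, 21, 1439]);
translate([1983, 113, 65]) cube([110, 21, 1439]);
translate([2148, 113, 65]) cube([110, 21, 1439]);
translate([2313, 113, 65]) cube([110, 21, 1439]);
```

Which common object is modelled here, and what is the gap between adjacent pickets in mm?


A fence section. The picket gap is 55 mm.

Two posts, two rails, 14 pickets — a fence section. Span 2372 mm holds 14 pickets of 110 mm with 15 equal gaps: ⌊(2372 − 14·110) / 15⌋ = 55 mm.


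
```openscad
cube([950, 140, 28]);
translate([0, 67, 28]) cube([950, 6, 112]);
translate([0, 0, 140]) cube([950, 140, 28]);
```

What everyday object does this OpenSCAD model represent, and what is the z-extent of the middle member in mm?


An I-beam. The web height is 112 mm.

Two wide flanges with a thin centred web — an I-beam. Overall 168 mm minus two 28 mm flanges gives a web of 168 − 2·28 = 112 mm.


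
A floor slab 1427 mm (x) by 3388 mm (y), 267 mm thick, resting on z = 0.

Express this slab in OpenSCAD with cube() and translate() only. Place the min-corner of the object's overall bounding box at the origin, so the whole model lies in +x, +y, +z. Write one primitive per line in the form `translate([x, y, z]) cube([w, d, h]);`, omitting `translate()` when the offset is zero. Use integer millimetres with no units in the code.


cube([1427, 3388, 267]);


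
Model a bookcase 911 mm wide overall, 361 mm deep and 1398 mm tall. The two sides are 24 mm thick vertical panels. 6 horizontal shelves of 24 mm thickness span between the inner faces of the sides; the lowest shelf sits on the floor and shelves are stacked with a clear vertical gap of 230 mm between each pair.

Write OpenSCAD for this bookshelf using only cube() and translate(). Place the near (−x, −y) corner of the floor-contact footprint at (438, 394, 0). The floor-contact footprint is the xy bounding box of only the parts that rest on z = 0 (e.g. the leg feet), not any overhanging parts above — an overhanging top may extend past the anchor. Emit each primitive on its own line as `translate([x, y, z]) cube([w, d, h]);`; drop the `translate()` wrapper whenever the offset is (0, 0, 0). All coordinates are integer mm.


translate([438, 394, 0]) cube([24, 361, 1398]);
translate([1325, 394, 0]) cube([24, 361, 1398]);
translate([462, 394, 0]) cube([863, 361, 24]);
translate([462, 394, 254]) cube([863, 361, 24]);
translate([462, 394, 508]) cube([863, 361, 24]);
translate([462, 394, 762]) cube([863, 361, 24]);
translate([462, 394, 1016]) cube([863, 361, 24]);
translate([462, 394, 1270]) cube([863, 361, 24]);


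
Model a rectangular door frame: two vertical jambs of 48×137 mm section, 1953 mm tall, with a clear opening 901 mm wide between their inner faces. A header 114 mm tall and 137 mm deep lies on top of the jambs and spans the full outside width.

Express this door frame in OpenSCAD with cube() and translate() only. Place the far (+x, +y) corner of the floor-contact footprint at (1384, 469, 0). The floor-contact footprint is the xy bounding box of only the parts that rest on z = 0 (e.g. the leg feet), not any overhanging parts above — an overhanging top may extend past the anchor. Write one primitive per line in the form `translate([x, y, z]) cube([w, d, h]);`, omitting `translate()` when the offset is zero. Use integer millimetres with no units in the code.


translate([387, 332, 0]) cube([48, 137, 1953]);
translate([1336, 332, 0]) cube([48, 137, 1953]);
translate([387, 332, 1953]) cube([997, 137, 114]);


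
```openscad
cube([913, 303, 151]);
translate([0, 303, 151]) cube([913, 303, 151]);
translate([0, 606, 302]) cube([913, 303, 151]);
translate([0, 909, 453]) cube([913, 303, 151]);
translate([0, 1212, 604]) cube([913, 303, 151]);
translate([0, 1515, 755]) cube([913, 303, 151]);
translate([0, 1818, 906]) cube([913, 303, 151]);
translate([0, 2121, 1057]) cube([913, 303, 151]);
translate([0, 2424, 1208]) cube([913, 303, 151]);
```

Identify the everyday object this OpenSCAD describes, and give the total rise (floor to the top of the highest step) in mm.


A staircase. The total rise is 1359 mm.

9 identical blocks, each offset up and back from the previous — a staircase. Each step is 151 mm tall and there are 9 of them, so the total rise is 9 × 151 = 1359 mm.


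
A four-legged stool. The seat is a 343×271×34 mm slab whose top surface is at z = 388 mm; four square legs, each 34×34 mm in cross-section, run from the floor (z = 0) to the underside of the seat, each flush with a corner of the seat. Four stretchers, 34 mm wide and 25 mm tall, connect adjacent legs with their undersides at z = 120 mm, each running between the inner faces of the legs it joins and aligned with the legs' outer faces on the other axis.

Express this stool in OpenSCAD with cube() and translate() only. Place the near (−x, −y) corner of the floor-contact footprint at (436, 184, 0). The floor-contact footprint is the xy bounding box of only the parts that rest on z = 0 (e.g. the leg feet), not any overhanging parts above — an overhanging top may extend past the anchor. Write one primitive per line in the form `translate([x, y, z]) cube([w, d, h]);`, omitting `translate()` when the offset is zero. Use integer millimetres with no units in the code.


translate([436, 184, 354]) cube([343, 271, 34]);
translate([436, 184, 0]) cube([34, 34, 354]);
translate([745, 184, 0]) cube([34, 34, 354]);
translate([436, 421, 0]) cube([34, 34, 354]);
translate([745, 421, 0]) cube([34, 34, 354]);
translate([470, 184, 120]) cube([275, 34, 25]);
translate([470, 421, 120]) cube([275, 34, 25]);
translate([436, 218, 120]) cube([34, 203, 25]);
translate([745, 218, 120]) cube([34, 203, 25]);


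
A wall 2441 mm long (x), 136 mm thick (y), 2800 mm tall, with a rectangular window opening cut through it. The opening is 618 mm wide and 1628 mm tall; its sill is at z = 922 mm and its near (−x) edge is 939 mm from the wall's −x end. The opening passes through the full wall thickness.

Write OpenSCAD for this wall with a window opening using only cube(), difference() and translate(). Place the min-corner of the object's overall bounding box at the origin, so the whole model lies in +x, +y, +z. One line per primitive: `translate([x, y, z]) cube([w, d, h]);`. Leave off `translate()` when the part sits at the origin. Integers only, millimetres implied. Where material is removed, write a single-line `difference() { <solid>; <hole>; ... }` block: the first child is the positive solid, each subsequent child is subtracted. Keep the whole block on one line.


difference() { cube([2441, 136, 2800]); translate([939, 0, 922]) cube([618, 136, 1628]); }


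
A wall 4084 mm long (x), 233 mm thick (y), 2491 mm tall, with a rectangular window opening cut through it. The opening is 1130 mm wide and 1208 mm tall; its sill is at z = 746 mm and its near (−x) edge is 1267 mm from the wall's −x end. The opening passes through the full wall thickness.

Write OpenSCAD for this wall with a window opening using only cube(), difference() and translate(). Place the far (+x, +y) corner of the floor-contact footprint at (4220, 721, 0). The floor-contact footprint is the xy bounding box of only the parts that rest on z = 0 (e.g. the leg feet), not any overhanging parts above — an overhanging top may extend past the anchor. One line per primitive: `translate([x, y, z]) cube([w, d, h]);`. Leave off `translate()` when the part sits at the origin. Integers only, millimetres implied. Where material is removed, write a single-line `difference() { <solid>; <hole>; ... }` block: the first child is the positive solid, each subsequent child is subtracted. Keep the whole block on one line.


difference() { translate([136, 488, 0]) cube([4084, 233, 2491]); translate([1403, 488, 746]) cube([1130, 233, 1208]); }


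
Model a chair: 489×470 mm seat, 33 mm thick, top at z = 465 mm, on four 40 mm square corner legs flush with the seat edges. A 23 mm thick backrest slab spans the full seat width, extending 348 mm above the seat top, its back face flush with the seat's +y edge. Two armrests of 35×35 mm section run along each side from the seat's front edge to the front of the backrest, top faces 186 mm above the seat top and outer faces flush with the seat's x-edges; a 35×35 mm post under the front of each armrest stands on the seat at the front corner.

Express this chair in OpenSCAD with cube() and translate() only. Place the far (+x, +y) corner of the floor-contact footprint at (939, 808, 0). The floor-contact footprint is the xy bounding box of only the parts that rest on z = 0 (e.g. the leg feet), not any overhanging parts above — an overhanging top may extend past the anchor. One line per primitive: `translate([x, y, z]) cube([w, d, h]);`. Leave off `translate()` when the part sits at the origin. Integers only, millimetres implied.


translate([450, 338, 432]) cube([489, 470, 33]);
translate([450, 338, 0]) cube([40, 40, 432]);
translate([899, 338, 0]) cube([40, 40, 432]);
translate([450, 768, 0]) cube([40, 40, 432]);
translate([899, 768, 0]) cube([40, 40, 432]);
translate([450, 785, 465]) cube([489, 23, 348]);
translate([450, 338, 616]) cube([35, 447, 35]);
translate([904, 338, 616]) cube([35, 447, 35]);
translate([450, 338, 465]) cube([35, 35, 151]);
translate([904, 338, 465]) cube([35, 35, 151]);


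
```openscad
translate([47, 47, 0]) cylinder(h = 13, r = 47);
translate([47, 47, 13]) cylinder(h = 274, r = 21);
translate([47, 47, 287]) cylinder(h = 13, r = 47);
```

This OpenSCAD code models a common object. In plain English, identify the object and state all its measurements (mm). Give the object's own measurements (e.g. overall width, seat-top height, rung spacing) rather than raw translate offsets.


A spool: two coaxial disc flanges of radius 47 mm and thickness 13 mm, joined by a core cylinder of radius 21 mm and height 274 mm. The lower flange rests on z = 0 and the three cylinders share a vertical axis.


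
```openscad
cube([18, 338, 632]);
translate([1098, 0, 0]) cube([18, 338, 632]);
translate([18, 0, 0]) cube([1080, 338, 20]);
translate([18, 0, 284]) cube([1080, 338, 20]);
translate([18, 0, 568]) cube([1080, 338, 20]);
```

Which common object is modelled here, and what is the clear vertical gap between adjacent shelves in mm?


A bookshelf. The clear shelf gap is 264 mm.

Two tall side panels with 3 horizontal boards between them — a bookshelf. The first two shelf undersides are at z = 0 and z = 284; with shelf thickness 20, the clear gap is 284 − 0 − 20 = 264 mm.


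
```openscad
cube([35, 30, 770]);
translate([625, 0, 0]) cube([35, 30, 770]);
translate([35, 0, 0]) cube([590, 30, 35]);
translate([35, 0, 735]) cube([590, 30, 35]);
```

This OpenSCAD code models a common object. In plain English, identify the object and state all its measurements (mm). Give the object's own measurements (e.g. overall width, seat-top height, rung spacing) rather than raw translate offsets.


A rectangular picture frame lying in the x–z plane (depth along y). The opening is 590 mm wide (x) by 700 mm tall (z), surrounded by a border 35 mm wide on all four sides. The frame is 30 mm deep and is made of two full-height vertical stiles with two horizontal rails fitted between them.


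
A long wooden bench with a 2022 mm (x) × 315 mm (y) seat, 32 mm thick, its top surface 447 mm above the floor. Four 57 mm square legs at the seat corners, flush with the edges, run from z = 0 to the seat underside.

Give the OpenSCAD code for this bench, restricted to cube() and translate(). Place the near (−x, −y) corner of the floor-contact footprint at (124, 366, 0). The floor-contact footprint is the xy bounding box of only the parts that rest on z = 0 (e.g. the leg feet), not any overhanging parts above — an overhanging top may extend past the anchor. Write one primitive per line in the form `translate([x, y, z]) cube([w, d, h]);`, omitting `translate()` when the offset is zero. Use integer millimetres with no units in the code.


translate([124, 366, 415]) cube([2022, 315, 32]);
translate([124, 366, 0]) cube([57, 57, 415]);
translate([124, 624, 0]) cube([57, 57, 415]);
translate([2089, 366, 0]) cube([57, 57, 415]);
translate([2089, 624, 0]) cube([57, 57, 415]);


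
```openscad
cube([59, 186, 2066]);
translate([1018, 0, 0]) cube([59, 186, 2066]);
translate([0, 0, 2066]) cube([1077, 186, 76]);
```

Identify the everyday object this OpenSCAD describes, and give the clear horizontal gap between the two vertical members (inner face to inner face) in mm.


A door frame. The clear opening width is 959 mm.

Two 2066 mm tall posts with a header on top — a door frame. The left jamb is 59 mm wide at x = 0; the right jamb starts at x = 1018. The clear opening is 1018 − 59 = 959 mm.


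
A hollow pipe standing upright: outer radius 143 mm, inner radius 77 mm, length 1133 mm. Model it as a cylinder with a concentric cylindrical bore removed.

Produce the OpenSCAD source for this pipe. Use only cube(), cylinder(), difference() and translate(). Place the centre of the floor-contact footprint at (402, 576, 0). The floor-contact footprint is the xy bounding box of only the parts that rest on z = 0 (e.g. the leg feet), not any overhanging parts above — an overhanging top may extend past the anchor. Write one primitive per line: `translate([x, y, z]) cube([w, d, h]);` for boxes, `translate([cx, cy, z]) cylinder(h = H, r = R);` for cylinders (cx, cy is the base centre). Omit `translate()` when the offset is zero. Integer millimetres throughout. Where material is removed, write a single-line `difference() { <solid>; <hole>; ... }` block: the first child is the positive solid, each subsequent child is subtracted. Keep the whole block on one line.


difference() { translate([402, 576, 0]) cylinder(h = 1133, r = 143); translate([402, 576, 0]) cylinder(h = 1133, r = 77); }


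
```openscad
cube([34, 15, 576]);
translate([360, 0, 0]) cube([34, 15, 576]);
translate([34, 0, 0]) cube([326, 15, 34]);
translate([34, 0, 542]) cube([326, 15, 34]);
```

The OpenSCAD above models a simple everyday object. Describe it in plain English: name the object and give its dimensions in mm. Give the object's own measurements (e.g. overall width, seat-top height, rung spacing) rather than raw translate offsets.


A rectangular picture frame lying in the x–z plane (depth along y). The opening is 326 mm wide (x) by 508 mm tall (z), surrounded by a border 34 mm wide on all four sides. The frame is 15 mm deep and is made of two full-height vertical stiles with two horizontal rails fitted between them.


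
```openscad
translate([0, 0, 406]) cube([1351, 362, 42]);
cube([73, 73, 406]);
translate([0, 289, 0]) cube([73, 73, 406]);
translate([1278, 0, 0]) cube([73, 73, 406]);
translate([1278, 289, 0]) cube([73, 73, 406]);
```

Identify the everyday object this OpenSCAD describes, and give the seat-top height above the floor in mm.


A bench. The seat-top height is 448 mm.

A long slab on four corner posts — a bench. The slab sits at z = 406 with thickness 42, so the top is 406 + 42 = 448 mm.


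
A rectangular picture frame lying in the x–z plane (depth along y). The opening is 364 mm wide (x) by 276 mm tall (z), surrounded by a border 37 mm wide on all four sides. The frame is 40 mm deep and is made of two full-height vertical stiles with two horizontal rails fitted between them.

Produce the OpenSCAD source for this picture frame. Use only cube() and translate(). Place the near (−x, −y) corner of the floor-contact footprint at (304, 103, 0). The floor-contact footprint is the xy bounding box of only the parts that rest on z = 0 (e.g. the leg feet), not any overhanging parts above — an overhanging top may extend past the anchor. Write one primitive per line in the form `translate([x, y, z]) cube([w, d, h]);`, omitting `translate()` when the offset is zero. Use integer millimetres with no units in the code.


translate([304, 103, 0]) cube([37, 40, 350]);
translate([705, 103, 0]) cube([37, 40, 350]);
translate([341, 103, 0]) cube([364, 40, 37]);
translate([341, 103, 313]) cube([364, 40, 37]);


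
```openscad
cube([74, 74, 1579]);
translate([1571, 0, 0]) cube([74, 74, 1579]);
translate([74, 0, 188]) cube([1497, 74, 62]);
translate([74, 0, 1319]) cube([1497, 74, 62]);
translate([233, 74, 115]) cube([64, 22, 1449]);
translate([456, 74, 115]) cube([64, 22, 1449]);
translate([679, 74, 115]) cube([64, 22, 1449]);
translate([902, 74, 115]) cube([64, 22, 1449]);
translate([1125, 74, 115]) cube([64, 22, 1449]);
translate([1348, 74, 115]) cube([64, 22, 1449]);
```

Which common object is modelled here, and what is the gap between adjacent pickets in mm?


A fence section. The picket gap is 159 mm.

Two posts, two rails, 6 pickets — a fence section. Span 1497 mm holds 6 pickets of 64 mm with 7 equal gaps: ⌊(1497 − 6·64) / 7⌋ = 159 mm.


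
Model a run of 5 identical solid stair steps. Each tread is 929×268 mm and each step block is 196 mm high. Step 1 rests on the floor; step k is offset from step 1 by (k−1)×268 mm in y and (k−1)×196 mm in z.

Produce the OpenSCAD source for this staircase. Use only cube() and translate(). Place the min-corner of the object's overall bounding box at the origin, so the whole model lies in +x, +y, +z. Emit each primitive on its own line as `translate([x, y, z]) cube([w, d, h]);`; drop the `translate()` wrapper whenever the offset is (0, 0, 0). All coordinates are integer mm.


cube([929, 268, 196]);
translate([0, 268, 196]) cube([929, 268, 196]);
translate([0, 536, 392]) cube([929, 268, 196]);
translate([0, 804, 588]) cube([929, 268, 196]);
translate([0, 1072, 784]) cube([929, 268, 196]);


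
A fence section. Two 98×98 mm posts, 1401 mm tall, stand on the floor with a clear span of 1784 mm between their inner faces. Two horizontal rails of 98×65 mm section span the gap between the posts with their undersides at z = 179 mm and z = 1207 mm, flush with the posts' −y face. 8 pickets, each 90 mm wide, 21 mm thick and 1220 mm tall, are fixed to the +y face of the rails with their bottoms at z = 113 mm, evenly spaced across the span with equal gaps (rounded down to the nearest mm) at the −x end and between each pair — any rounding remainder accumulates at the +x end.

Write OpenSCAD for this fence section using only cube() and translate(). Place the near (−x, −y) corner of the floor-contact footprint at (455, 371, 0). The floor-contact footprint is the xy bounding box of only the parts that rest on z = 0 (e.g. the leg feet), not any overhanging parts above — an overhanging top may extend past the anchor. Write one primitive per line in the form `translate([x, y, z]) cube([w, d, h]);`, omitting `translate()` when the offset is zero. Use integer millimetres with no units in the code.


translate([455, 371, 0]) cube([98, 98, 1401]);
translate([2337, 371, 0]) cube([98, 98, 1401]);
translate([553, 371, 179]) cube([1784, 98, 65]);
translate([553, 371, 1207]) cube([1784, 98, 65]);
translate([671, 469, 113]) cube([90, 21, 1220]);
translate([879, 469, 113]) cube([90, 21, 1220]);
translate([1087, 469, 113]) cube([90, 21, 1220]);
translate([1295, 469, 113]) cube([90, 21, 1220]);
translate([1503, 469, 113]) cube([90, 21, 1220]);
translate([1711, 469, 113]) cube([90, 21, 1220]);
translate([1919, 469, 113]) cube([90, 21, 1220]);
translate([2127, 469, 113]) cube([90, 21, 1220]);


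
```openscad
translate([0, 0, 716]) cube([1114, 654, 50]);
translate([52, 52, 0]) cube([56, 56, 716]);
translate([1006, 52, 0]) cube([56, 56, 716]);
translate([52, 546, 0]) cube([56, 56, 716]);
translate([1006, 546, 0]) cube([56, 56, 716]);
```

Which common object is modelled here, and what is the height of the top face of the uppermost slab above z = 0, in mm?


A table. The table height is 766 mm.

A 1114×654×50 slab sits at z = 716 on four 56 mm square posts — a table. The top surface is at 716 + 50 = 766 mm.


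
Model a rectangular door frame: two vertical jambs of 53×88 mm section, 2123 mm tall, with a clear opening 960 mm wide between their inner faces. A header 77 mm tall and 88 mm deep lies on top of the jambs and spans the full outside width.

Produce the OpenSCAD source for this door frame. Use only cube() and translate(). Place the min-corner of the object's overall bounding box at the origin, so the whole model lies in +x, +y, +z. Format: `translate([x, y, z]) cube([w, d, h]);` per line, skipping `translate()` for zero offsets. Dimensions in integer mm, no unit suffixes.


cube([53, 88, 2123]);
translate([1013, 0, 0]) cube([53, 88, 2123]);
translate([0, 0, 2123]) cube([1066, 88, 77]);


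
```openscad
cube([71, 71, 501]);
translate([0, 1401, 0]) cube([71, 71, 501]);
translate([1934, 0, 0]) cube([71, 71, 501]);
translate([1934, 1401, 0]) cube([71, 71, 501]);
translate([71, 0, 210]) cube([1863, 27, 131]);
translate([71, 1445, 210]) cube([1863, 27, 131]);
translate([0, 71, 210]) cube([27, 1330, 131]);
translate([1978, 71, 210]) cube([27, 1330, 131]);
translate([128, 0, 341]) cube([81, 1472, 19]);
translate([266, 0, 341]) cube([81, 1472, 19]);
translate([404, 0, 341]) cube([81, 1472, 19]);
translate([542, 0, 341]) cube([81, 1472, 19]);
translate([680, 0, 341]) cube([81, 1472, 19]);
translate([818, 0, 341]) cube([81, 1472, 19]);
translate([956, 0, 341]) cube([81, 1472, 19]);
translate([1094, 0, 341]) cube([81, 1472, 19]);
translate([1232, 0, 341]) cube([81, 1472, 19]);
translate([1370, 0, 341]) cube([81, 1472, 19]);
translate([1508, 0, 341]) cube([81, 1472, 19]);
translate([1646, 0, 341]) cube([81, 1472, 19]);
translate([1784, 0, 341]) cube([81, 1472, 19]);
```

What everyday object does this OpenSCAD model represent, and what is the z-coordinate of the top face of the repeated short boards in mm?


A bed frame. The slat-top height is 360 mm.

Four posts, four rails, and a row of slats — a bed frame. Slats sit on the rails at z = 210 + 131 = 341; with slat thickness 19, the top is 360 mm.


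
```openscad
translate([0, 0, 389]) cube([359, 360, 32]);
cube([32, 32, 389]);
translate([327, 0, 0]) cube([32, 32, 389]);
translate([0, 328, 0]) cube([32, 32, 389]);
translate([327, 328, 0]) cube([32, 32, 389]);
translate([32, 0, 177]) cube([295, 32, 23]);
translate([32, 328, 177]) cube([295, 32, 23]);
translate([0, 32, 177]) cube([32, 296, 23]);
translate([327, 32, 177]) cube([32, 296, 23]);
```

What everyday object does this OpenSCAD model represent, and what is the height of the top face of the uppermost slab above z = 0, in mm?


A stool. The seat height is 421 mm.

A 359×360×32 slab at z = 389 on four corner posts — a stool. The seat top is 389 + 32 = 421 mm.


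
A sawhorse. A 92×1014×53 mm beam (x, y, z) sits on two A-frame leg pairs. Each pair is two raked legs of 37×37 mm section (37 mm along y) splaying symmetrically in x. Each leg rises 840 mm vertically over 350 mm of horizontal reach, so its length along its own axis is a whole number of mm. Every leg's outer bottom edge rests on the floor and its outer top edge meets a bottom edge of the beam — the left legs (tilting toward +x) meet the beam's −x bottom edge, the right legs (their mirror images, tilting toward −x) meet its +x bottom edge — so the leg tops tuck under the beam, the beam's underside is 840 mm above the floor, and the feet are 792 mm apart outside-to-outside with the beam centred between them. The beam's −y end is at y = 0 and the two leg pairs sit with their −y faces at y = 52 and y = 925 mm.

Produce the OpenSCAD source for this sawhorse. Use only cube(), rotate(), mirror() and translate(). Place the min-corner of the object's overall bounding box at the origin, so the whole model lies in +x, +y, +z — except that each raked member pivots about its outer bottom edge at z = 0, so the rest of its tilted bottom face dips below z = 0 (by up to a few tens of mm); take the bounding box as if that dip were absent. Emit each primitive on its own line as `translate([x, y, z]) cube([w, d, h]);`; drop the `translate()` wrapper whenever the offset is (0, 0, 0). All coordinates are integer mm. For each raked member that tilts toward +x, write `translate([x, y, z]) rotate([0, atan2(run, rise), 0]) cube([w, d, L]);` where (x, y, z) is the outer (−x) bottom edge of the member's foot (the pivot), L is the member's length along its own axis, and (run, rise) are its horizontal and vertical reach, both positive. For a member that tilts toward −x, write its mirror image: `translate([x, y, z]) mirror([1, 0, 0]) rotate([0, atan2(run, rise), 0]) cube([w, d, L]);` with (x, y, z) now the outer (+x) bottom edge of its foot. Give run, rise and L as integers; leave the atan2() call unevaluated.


translate([350, 0, 840]) cube([92, 1014, 53]);
translate([0, 52, 0]) rotate([0, atan2(350, 840), 0]) cube([37, 37, 910]);
translate([792, 52, 0]) mirror([1, 0, 0]) rotate([0, atan2(350, 840), 0]) cube([37, 37, 910]);
translate([0, 925, 0]) rotate([0, atan2(350, 840), 0]) cube([37, 37, 910]);
translate([792, 925, 0]) mirror([1, 0, 0]) rotate([0, atan2(350, 840), 0]) cube([37, 37, 910]);


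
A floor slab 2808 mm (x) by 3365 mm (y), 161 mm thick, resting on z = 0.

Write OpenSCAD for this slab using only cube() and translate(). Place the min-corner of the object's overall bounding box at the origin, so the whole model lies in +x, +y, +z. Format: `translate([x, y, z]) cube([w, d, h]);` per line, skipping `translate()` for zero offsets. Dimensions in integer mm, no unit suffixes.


cube([2808, 3365, 161]);


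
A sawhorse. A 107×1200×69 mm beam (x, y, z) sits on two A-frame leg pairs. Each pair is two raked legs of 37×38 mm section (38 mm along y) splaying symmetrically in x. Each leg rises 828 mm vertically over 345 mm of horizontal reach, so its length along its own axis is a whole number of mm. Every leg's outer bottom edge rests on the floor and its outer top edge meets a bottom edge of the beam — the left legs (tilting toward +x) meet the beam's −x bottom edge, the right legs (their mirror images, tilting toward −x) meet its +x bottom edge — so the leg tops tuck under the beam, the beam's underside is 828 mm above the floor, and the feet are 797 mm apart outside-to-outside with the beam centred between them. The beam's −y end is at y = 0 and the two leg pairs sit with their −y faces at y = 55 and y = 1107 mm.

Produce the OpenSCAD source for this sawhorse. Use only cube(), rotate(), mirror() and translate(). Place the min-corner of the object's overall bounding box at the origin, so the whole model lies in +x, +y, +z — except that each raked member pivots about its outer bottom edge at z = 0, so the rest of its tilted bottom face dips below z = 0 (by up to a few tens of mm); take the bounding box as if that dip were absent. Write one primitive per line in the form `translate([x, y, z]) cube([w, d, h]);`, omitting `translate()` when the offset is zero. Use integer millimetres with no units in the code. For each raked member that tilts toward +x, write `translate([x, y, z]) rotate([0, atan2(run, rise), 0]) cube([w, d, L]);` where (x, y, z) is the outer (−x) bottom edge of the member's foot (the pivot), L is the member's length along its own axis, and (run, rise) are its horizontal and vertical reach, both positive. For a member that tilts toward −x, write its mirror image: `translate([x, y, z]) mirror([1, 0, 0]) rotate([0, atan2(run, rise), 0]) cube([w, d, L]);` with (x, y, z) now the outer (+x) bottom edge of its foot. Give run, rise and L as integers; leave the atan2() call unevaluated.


// leg length = √(345² + 828²) = 897
// right-leg outer foot x = 2·345 + 107 = 797
// beam min-corner = (345, 0, 828)
translate([345, 0, 828]) cube([107, 1200, 69]);
translate([0, 55, 0]) rotate([0, atan2(345, 828), 0]) cube([37, 38, 897]);
translate([797, 55, 0]) mirror([1, 0, 0]) rotate([0, atan2(345, 828), 0]) cube([37, 38, 897]);
translate([0, 1107, 0]) rotate([0, atan2(345, 828), 0]) cube([37, 38, 897]);
translate([797, 1107, 0]) mirror([1, 0, 0]) rotate([0, atan2(345, 828), 0]) cube([37, 38, 897]);
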